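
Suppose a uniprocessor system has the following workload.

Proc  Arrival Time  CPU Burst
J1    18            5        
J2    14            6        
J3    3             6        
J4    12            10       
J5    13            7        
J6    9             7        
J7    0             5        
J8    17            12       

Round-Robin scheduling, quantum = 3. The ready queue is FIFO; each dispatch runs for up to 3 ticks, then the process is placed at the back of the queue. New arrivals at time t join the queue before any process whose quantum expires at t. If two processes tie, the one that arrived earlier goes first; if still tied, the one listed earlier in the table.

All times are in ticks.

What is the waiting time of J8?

29

Timeline: | J7 0-3 | J3 3-6 | J7 6-8 | J3 8-11 | J6 11-14 | J4 14-17 | J5 17-20 | J2 20-23 | J6 23-26 | J8 26-29 | J4 29-32 | J1 32-35 | J5 35-38 | J2 38-41 | J6 41-42 | J8 42-45 | J4 45-48 | J1 48-50 | J5 50-51 | J8 51-54 | J4 54-55 | J8 55-58 |
Completion: J1=50  J2=41  J3=11  J4=55  J5=51  J6=42  J7=8  J8=58
Waiting(J8) = turnaround − burst = 41 − 12 = 29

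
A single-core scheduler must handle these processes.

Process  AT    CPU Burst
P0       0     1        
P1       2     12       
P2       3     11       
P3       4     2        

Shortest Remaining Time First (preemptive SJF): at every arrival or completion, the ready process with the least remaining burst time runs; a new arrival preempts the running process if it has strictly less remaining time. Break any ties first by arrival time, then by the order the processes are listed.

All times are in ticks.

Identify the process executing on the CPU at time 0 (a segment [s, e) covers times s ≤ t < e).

Schedule: | P0 0-1 | idle 1-2 | P1 2-4 | P3 4-6 | P1 6-16 | P2 16-27 |
Completion: P0=1  P1=16  P2=27  P3=6
Turnaround (C−A): P0=1  P1=14  P2=24  P3=2

P0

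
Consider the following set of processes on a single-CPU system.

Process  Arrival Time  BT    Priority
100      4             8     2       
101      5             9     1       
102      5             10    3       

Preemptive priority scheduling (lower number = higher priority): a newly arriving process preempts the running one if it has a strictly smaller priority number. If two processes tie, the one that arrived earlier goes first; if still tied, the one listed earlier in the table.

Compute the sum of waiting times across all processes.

25

Gantt: | idle 0-4 | 100 4-5 | 101 5-14 | 100 14-21 | 102 21-31 |
Completion: 100=21  101=14  102=31
Waiting = turnaround − burst: 100=9, 101=0, 102=16
Total waiting = 9 + 0 + 16 = 25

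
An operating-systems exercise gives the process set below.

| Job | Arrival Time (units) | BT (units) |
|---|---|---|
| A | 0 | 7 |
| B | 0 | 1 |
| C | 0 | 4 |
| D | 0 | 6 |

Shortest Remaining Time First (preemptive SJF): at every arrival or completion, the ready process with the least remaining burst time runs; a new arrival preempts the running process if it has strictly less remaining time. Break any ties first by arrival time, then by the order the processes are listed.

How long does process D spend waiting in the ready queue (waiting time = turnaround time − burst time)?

5

Timeline: | B 0-1 | C 1-5 | D 5-11 | A 11-18 |
Completion: A=18  B=1  C=5  D=11
Waiting(D) = turnaround − burst = 11 − 6 = 5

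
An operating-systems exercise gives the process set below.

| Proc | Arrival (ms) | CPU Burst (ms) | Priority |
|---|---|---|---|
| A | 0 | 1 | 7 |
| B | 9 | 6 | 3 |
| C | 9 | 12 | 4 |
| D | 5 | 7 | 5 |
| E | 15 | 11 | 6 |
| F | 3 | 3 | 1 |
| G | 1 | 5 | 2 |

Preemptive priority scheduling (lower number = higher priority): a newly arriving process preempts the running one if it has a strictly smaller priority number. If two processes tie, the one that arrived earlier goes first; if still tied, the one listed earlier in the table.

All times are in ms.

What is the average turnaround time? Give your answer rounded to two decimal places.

13.57

Timeline: | A 0-1 | G 1-3 | F 3-6 | G 6-9 | B 9-15 | C 15-27 | D 27-34 | E 34-45 |
Completion: A=1  B=15  C=27  D=34  E=45  F=6  G=9
Turnaround (C−A): A=1  B=6  C=18  D=29  E=30  F=3  G=8
Turnaround times: A=1, B=6, C=18, D=29, E=30, F=3, G=8
Average turnaround = (1+6+18+29+30+3+8) / 7 = 95/7 = 13.57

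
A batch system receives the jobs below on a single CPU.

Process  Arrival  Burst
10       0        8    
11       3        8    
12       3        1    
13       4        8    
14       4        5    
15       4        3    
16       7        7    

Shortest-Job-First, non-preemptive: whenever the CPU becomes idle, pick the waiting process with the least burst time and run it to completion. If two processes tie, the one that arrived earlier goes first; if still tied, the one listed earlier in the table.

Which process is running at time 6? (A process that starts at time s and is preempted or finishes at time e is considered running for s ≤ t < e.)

10

Gantt: | 10 0-8 | 12 8-9 | 15 9-12 | 14 12-17 | 16 17-24 | 11 24-32 | 13 32-40 |
Completion: 10=8  11=32  12=9  13=40  14=17  15=12  16=24
Turnaround (C−A): 10=8  11=29  12=6  13=36  14=13  15=8  16=17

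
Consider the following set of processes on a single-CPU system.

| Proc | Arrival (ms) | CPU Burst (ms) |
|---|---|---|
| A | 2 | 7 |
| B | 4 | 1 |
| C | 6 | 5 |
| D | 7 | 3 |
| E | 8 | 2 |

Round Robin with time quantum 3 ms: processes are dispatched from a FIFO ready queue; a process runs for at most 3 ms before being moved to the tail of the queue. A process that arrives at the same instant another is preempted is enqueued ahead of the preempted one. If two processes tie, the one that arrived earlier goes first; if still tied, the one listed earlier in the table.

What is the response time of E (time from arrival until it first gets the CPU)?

Schedule: | idle 0-2 | A 2-5 | B 5-6 | A 6-9 | C 9-12 | D 12-15 | E 15-17 | A 17-18 | C 18-20 |
Completion: A=18  B=6  C=20  D=15  E=17
Turnaround (C−A): A=16  B=2  C=14  D=8  E=9
Response(E) = first start − arrival = 15 − 8 = 7

7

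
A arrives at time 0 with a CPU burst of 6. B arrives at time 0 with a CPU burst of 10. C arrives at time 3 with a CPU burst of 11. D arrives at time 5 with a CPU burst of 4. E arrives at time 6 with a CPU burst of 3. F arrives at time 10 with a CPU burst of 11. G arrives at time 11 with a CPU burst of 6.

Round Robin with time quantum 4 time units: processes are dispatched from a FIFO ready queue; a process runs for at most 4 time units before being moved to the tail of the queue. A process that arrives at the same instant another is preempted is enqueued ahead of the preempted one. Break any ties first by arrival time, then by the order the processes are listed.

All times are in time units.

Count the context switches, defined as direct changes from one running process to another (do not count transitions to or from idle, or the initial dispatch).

Gantt: | A 0-4 | B 4-8 | C 8-12 | A 12-14 | D 14-18 | E 18-21 | B 21-25 | F 25-29 | G 29-33 | C 33-37 | B 37-39 | F 39-43 | G 43-45 | C 45-48 | F 48-51 |
Completion: A=14  B=39  C=48  D=18  E=21  F=51  G=45
Turnaround (C−A): A=14  B=39  C=45  D=13  E=15  F=41  G=34

14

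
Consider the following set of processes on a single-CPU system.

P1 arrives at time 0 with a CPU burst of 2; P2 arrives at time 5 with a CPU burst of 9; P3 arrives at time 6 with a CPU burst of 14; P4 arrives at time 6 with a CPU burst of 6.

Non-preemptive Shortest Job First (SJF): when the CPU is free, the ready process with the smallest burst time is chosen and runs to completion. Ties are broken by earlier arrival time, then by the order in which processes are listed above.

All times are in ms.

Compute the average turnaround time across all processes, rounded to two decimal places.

Timeline: | P1 0-2 | idle 2-5 | P2 5-14 | P4 14-20 | P3 20-34 |
Completion: P1=2  P2=14  P3=34  P4=20
Turnaround times: P1=2, P2=9, P3=28, P4=14
Average turnaround = (2+9+28+14) / 4 = 53/4 = 13.25

13.25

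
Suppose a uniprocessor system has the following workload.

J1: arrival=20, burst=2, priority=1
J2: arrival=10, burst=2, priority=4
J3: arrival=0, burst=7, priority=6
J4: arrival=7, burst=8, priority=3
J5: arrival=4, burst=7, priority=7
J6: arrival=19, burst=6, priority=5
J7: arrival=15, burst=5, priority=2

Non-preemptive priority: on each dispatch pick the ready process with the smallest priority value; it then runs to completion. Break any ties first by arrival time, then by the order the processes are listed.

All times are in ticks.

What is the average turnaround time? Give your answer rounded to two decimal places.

11.43

Gantt: | J3 0-7 | J4 7-15 | J7 15-20 | J1 20-22 | J2 22-24 | J6 24-30 | J5 30-37 |
Completion: J1=22  J2=24  J3=7  J4=15  J5=37  J6=30  J7=20
Turnaround (C−A): J1=2  J2=14  J3=7  J4=8  J5=33  J6=11  J7=5
Turnaround times: J1=2, J2=14, J3=7, J4=8, J5=33, J6=11, J7=5
Average turnaround = (2+14+7+8+33+11+5) / 7 = 80/7 = 11.43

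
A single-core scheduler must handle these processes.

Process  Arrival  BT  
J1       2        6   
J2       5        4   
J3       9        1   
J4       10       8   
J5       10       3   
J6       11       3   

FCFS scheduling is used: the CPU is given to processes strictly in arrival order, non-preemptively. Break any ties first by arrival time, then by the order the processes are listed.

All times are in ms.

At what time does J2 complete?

12

Schedule: | idle 0-2 | J1 2-8 | J2 8-12 | J3 12-13 | J4 13-21 | J5 21-24 | J6 24-27 |
Completion: J1=8  J2=12  J3=13  J4=21  J5=24  J6=27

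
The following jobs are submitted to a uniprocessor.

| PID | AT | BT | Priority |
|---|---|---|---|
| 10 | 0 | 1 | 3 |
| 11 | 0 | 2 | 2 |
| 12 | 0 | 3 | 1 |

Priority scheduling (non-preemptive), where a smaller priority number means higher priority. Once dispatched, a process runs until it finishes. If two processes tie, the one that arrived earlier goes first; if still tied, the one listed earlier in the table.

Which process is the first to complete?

12

Schedule: | 12 0-3 | 11 3-5 | 10 5-6 |
Completion: 10=6  11=5  12=3
Finish order: 12 → 11 → 10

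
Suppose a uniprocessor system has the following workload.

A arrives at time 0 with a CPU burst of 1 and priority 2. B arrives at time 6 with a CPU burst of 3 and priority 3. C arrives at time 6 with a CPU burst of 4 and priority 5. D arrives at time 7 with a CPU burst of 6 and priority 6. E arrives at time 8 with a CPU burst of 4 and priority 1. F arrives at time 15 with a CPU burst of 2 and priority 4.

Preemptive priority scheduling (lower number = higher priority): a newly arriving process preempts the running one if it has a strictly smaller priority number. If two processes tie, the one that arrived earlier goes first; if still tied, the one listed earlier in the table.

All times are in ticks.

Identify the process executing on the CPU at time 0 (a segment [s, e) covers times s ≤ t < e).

Timeline: | A 0-1 | idle 1-6 | B 6-8 | E 8-12 | B 12-13 | C 13-15 | F 15-17 | C 17-19 | D 19-25 |
Completion: A=1  B=13  C=19  D=25  E=12  F=17
Turnaround (C−A): A=1  B=7  C=13  D=18  E=4  F=2

A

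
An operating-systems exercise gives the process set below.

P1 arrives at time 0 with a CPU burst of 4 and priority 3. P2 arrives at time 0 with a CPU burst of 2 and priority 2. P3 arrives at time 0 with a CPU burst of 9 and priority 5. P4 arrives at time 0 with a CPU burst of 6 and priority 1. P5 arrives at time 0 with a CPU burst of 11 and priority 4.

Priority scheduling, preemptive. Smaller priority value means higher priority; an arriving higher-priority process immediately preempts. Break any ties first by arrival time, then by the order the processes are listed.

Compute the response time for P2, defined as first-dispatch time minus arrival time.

Timeline: | P4 0-6 | P2 6-8 | P1 8-12 | P5 12-23 | P3 23-32 |
Completion: P1=12  P2=8  P3=32  P4=6  P5=23
Response(P2) = first start − arrival = 6 − 0 = 6

6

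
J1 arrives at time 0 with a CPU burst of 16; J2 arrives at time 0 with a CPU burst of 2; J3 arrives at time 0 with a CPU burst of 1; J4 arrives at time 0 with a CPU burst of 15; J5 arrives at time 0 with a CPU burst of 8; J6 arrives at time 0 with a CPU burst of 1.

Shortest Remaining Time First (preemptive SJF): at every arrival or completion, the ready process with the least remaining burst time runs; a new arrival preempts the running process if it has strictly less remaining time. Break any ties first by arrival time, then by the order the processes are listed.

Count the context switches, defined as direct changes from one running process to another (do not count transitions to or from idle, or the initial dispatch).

5

Timeline: | J3 0-1 | J6 1-2 | J2 2-4 | J5 4-12 | J4 12-27 | J1 27-43 |
Completion: J1=43  J2=4  J3=1  J4=27  J5=12  J6=2
Turnaround (C−A): J1=43  J2=4  J3=1  J4=27  J5=12  J6=2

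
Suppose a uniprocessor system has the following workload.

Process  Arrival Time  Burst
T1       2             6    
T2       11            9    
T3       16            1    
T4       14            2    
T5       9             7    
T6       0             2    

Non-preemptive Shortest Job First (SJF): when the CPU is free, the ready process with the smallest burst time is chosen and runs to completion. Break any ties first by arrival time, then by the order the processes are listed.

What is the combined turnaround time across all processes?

Gantt: | T6 0-2 | T1 2-8 | idle 8-9 | T5 9-16 | T3 16-17 | T4 17-19 | T2 19-28 |
Completion: T1=8  T2=28  T3=17  T4=19  T5=16  T6=2
Turnaround (C−A): T1=6  T2=17  T3=1  T4=5  T5=7  T6=2
Turnaround = completion − arrival: T1=6, T2=17, T3=1, T4=5, T5=7, T6=2
Total turnaround = 6 + 17 + 1 + 5 + 7 + 2 = 38

38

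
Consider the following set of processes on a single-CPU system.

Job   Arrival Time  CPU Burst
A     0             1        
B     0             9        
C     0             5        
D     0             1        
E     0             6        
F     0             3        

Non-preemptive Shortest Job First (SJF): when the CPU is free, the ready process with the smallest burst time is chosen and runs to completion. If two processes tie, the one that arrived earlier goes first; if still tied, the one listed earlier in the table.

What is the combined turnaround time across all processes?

59

Gantt: | A 0-1 | D 1-2 | F 2-5 | C 5-10 | E 10-16 | B 16-25 |
Completion: A=1  B=25  C=10  D=2  E=16  F=5
Turnaround (C−A): A=1  B=25  C=10  D=2  E=16  F=5
Turnaround = completion − arrival: A=1, B=25, C=10, D=2, E=16, F=5
Total turnaround = 1 + 25 + 10 + 2 + 16 + 5 = 59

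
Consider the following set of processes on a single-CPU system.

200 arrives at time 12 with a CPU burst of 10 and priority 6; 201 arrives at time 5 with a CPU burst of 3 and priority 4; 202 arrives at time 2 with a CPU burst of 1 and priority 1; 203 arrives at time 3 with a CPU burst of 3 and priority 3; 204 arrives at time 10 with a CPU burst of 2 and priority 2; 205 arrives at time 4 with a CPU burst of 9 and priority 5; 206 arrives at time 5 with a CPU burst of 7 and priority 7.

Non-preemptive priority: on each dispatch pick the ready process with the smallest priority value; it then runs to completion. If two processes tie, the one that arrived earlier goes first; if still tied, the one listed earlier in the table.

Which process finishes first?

Timeline: | idle 0-2 | 202 2-3 | 203 3-6 | 201 6-9 | 205 9-18 | 204 18-20 | 200 20-30 | 206 30-37 |
Completion: 200=30  201=9  202=3  203=6  204=20  205=18  206=37
Turnaround (C−A): 200=18  201=4  202=1  203=3  204=10  205=14  206=32
Finish order: 202 → 203 → 201 → 205 → 204 → 200 → 206

202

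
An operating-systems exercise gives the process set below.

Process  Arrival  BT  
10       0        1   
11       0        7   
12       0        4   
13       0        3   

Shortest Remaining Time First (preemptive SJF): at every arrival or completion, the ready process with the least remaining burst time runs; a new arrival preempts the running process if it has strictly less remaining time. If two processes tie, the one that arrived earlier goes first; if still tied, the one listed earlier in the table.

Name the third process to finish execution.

12

Timeline: | 10 0-1 | 13 1-4 | 12 4-8 | 11 8-15 |
Completion: 10=1  11=15  12=8  13=4
Turnaround (C−A): 10=1  11=15  12=8  13=4
Finish order: 10 → 13 → 12 → 11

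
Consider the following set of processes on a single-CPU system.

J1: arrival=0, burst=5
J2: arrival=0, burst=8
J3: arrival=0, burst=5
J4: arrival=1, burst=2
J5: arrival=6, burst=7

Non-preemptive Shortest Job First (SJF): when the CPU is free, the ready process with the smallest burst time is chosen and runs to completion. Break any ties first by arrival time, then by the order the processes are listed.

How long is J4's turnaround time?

6

Schedule: | J1 0-5 | J4 5-7 | J3 7-12 | J5 12-19 | J2 19-27 |
Completion: J1=5  J2=27  J3=12  J4=7  J5=19
Turnaround (C−A): J1=5  J2=27  J3=12  J4=6  J5=13
Turnaround(J4) = completion − arrival = 7 − 1 = 6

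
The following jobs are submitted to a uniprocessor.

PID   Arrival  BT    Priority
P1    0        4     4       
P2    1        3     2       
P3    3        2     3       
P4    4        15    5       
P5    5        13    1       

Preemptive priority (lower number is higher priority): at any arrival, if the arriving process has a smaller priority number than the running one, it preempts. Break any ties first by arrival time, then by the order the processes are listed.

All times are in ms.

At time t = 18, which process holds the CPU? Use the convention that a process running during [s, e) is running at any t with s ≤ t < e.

P3

Timeline: | P1 0-1 | P2 1-4 | P3 4-5 | P5 5-18 | P3 18-19 | P1 19-22 | P4 22-37 |
Completion: P1=22  P2=4  P3=19  P4=37  P5=18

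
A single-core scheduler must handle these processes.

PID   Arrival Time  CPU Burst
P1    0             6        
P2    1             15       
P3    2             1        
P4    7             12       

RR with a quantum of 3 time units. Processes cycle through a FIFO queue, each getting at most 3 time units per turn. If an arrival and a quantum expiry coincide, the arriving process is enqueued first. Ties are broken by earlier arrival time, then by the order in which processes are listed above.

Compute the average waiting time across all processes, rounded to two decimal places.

9.50

Timeline: | P1 0-3 | P2 3-6 | P3 6-7 | P1 7-10 | P2 10-13 | P4 13-16 | P2 16-19 | P4 19-22 | P2 22-25 | P4 25-28 | P2 28-31 | P4 31-34 |
Completion: P1=10  P2=31  P3=7  P4=34
Waiting times: P1=4, P2=15, P3=4, P4=15
Average waiting = (4+15+4+15) / 4 = 38/4 = 9.50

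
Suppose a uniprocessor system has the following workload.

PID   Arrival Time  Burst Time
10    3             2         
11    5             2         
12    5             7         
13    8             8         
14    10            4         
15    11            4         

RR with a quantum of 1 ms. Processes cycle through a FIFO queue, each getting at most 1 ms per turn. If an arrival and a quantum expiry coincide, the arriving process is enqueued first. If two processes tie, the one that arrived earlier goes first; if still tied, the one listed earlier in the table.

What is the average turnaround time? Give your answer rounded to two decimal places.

Gantt: | idle 0-3 | 10 3-5 | 11 5-6 | 12 6-7 | 11 7-8 | 12 8-9 | 13 9-10 | 12 10-11 | 14 11-12 | 13 12-13 | 15 13-14 | 12 14-15 | 14 15-16 | 13 16-17 | 15 17-18 | 12 18-19 | 14 19-20 | 13 20-21 | 15 21-22 | 12 22-23 | 14 23-24 | 13 24-25 | 15 25-26 | 12 26-27 | 13 27-30 |
Completion: 10=5  11=8  12=27  13=30  14=24  15=26
Turnaround (C−A): 10=2  11=3  12=22  13=22  14=14  15=15
Turnaround times: 10=2, 11=3, 12=22, 13=22, 14=14, 15=15
Average turnaround = (2+3+22+22+14+15) / 6 = 78/6 = 13.00

13.00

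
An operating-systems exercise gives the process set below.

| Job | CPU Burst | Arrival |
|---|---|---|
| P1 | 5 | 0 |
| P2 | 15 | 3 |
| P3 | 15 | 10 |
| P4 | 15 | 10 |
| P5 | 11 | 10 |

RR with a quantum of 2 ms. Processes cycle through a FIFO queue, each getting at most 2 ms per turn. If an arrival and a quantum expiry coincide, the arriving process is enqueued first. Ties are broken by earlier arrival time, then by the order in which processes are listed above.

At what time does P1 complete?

Gantt: | P1 0-4 | P2 4-6 | P1 6-7 | P2 7-11 | P3 11-13 | P4 13-15 | P5 15-17 | P2 17-19 | P3 19-21 | P4 21-23 | P5 23-25 | P2 25-27 | P3 27-29 | P4 29-31 | P5 31-33 | P2 33-35 | P3 35-37 | P4 37-39 | P5 39-41 | P2 41-43 | P3 43-45 | P4 45-47 | P5 47-49 | P2 49-50 | P3 50-52 | P4 52-54 | P5 54-55 | P3 55-57 | P4 57-59 | P3 59-60 | P4 60-61 |
Completion: P1=7  P2=50  P3=60  P4=61  P5=55
Turnaround (C−A): P1=7  P2=47  P3=50  P4=51  P5=45

7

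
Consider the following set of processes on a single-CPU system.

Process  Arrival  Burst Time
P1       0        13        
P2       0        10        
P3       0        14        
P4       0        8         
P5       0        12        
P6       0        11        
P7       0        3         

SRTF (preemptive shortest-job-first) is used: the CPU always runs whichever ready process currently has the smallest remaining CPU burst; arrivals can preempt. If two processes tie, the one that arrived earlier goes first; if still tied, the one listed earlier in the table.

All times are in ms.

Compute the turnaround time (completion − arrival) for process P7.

3

Gantt: | P7 0-3 | P4 3-11 | P2 11-21 | P6 21-32 | P5 32-44 | P1 44-57 | P3 57-71 |
Completion: P1=57  P2=21  P3=71  P4=11  P5=44  P6=32  P7=3
Turnaround(P7) = completion − arrival = 3 − 0 = 3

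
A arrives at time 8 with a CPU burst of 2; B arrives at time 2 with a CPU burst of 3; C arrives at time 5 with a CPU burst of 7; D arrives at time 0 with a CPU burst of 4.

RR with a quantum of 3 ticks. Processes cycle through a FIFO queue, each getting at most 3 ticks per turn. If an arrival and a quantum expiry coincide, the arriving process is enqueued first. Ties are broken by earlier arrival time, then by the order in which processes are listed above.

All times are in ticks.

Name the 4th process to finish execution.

C

Timeline: | D 0-3 | B 3-6 | D 6-7 | C 7-10 | A 10-12 | C 12-16 |
Completion: A=12  B=6  C=16  D=7
Finish order: B → D → A → C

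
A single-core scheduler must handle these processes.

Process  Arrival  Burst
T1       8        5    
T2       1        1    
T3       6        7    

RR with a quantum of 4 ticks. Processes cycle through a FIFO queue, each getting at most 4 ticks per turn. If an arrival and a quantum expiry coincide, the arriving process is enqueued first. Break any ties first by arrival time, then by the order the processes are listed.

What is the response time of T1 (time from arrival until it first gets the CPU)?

2

Gantt: | idle 0-1 | T2 1-2 | idle 2-6 | T3 6-10 | T1 10-14 | T3 14-17 | T1 17-18 |
Completion: T1=18  T2=2  T3=17
Turnaround (C−A): T1=10  T2=1  T3=11
Response(T1) = first start − arrival = 10 − 8 = 2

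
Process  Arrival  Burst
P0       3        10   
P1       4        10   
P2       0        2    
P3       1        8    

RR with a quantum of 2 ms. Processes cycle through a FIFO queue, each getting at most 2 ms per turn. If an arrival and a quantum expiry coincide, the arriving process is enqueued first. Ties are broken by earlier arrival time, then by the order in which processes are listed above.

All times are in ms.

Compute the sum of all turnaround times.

Gantt: | P2 0-2 | P3 2-4 | P0 4-6 | P1 6-8 | P3 8-10 | P0 10-12 | P1 12-14 | P3 14-16 | P0 16-18 | P1 18-20 | P3 20-22 | P0 22-24 | P1 24-26 | P0 26-28 | P1 28-30 |
Completion: P0=28  P1=30  P2=2  P3=22
Turnaround (C−A): P0=25  P1=26  P2=2  P3=21
Turnaround = completion − arrival: P0=25, P1=26, P2=2, P3=21
Total turnaround = 25 + 26 + 2 + 21 = 74

74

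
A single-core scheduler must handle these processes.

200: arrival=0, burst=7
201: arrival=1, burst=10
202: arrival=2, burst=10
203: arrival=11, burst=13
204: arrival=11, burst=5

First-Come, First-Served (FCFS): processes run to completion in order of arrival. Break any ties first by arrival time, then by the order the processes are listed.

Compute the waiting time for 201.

Schedule: | 200 0-7 | 201 7-17 | 202 17-27 | 203 27-40 | 204 40-45 |
Completion: 200=7  201=17  202=27  203=40  204=45
Turnaround (C−A): 200=7  201=16  202=25  203=29  204=34
Waiting(201) = turnaround − burst = 16 − 10 = 6

6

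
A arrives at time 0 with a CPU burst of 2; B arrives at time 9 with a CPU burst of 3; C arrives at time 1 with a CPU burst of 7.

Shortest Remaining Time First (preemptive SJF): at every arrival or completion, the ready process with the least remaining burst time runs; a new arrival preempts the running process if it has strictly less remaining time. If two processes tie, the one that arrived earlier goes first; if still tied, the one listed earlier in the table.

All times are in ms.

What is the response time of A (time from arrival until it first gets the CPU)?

0

Gantt: | A 0-2 | C 2-9 | B 9-12 |
Completion: A=2  B=12  C=9
Turnaround (C−A): A=2  B=3  C=8
Response(A) = first start − arrival = 0 − 0 = 0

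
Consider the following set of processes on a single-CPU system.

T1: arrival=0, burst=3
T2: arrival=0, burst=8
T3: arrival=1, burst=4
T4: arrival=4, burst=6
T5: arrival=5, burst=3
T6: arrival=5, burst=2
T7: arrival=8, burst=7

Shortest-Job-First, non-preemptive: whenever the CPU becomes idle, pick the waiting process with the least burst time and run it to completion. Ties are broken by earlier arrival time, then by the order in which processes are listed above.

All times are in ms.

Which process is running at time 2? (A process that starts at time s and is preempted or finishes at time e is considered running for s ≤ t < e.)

Timeline: | T1 0-3 | T3 3-7 | T6 7-9 | T5 9-12 | T4 12-18 | T7 18-25 | T2 25-33 |
Completion: T1=3  T2=33  T3=7  T4=18  T5=12  T6=9  T7=25
Turnaround (C−A): T1=3  T2=33  T3=6  T4=14  T5=7  T6=4  T7=17

T1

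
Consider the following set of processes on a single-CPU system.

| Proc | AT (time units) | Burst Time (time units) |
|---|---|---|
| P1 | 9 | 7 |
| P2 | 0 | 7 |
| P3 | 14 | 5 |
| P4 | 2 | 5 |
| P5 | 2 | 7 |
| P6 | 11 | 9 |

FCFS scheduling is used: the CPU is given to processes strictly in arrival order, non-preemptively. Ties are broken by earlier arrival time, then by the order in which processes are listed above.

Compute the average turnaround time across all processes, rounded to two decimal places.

16.83

Schedule: | P2 0-7 | P4 7-12 | P5 12-19 | P1 19-26 | P6 26-35 | P3 35-40 |
Completion: P1=26  P2=7  P3=40  P4=12  P5=19  P6=35
Turnaround times: P1=17, P2=7, P3=26, P4=10, P5=17, P6=24
Average turnaround = (17+7+26+10+17+24) / 6 = 101/6 = 16.83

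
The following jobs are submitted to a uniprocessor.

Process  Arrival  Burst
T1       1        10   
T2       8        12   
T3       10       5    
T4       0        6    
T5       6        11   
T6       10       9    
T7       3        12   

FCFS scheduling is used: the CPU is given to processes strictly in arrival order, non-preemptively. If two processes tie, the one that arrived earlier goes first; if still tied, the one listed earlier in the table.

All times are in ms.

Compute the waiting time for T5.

22

Gantt: | T4 0-6 | T1 6-16 | T7 16-28 | T5 28-39 | T2 39-51 | T3 51-56 | T6 56-65 |
Completion: T1=16  T2=51  T3=56  T4=6  T5=39  T6=65  T7=28
Turnaround (C−A): T1=15  T2=43  T3=46  T4=6  T5=33  T6=55  T7=25
Waiting(T5) = turnaround − burst = 33 − 11 = 22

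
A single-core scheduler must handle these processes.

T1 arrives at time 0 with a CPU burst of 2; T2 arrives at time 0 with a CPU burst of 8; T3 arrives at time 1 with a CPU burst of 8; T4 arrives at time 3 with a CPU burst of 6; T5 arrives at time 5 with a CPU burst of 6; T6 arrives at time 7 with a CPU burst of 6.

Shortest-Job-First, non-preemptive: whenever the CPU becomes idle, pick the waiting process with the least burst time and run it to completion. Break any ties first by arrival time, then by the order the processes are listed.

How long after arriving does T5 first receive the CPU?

Schedule: | T1 0-2 | T2 2-10 | T4 10-16 | T5 16-22 | T6 22-28 | T3 28-36 |
Completion: T1=2  T2=10  T3=36  T4=16  T5=22  T6=28
Turnaround (C−A): T1=2  T2=10  T3=35  T4=13  T5=17  T6=21
Response(T5) = first start − arrival = 16 − 5 = 11

11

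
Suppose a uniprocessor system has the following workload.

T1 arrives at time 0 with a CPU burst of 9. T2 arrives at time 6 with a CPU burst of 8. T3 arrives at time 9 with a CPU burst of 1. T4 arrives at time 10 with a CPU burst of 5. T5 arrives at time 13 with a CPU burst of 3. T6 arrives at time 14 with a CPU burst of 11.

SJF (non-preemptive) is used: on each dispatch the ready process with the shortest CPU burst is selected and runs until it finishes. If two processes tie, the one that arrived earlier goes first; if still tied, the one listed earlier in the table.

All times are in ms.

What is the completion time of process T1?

Timeline: | T1 0-9 | T3 9-10 | T4 10-15 | T5 15-18 | T2 18-26 | T6 26-37 |
Completion: T1=9  T2=26  T3=10  T4=15  T5=18  T6=37
Turnaround (C−A): T1=9  T2=20  T3=1  T4=5  T5=5  T6=23

9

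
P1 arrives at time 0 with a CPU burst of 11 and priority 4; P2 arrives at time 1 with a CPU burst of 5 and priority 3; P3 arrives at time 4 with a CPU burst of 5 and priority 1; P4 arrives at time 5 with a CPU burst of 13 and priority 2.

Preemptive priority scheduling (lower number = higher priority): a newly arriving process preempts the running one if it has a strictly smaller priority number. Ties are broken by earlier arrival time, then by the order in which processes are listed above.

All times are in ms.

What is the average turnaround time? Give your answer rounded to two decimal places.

19.75

Schedule: | P1 0-1 | P2 1-4 | P3 4-9 | P4 9-22 | P2 22-24 | P1 24-34 |
Completion: P1=34  P2=24  P3=9  P4=22
Turnaround (C−A): P1=34  P2=23  P3=5  P4=17
Turnaround times: P1=34, P2=23, P3=5, P4=17
Average turnaround = (34+23+5+17) / 4 = 79/4 = 19.75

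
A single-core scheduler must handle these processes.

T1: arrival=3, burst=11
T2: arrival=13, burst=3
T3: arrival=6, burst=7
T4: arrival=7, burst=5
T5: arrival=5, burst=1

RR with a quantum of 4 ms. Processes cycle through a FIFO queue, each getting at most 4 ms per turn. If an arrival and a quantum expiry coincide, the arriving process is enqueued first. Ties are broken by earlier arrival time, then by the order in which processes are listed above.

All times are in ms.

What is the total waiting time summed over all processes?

Gantt: | idle 0-3 | T1 3-7 | T5 7-8 | T3 8-12 | T4 12-16 | T1 16-20 | T3 20-23 | T2 23-26 | T4 26-27 | T1 27-30 |
Completion: T1=30  T2=26  T3=23  T4=27  T5=8
Turnaround (C−A): T1=27  T2=13  T3=17  T4=20  T5=3
Waiting = turnaround − burst: T1=16, T2=10, T3=10, T4=15, T5=2
Total waiting = 16 + 10 + 10 + 15 + 2 = 53

53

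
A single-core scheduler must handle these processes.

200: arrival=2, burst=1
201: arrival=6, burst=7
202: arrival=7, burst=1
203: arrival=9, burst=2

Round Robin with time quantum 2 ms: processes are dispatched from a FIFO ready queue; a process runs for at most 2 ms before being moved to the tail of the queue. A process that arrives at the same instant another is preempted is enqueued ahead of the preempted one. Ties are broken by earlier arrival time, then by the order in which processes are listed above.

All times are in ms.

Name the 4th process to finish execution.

Gantt: | idle 0-2 | 200 2-3 | idle 3-6 | 201 6-8 | 202 8-9 | 201 9-11 | 203 11-13 | 201 13-16 |
Completion: 200=3  201=16  202=9  203=13
Turnaround (C−A): 200=1  201=10  202=2  203=4
Finish order: 200 → 202 → 203 → 201

201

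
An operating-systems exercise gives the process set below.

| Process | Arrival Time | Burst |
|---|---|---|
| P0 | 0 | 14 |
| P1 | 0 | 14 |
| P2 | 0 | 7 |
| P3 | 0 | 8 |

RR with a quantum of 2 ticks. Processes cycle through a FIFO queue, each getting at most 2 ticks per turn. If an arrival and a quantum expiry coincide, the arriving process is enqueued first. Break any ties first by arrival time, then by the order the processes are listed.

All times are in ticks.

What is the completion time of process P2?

Schedule: | P0 0-2 | P1 2-4 | P2 4-6 | P3 6-8 | P0 8-10 | P1 10-12 | P2 12-14 | P3 14-16 | P0 16-18 | P1 18-20 | P2 20-22 | P3 22-24 | P0 24-26 | P1 26-28 | P2 28-29 | P3 29-31 | P0 31-33 | P1 33-35 | P0 35-37 | P1 37-39 | P0 39-41 | P1 41-43 |
Completion: P0=41  P1=43  P2=29  P3=31

29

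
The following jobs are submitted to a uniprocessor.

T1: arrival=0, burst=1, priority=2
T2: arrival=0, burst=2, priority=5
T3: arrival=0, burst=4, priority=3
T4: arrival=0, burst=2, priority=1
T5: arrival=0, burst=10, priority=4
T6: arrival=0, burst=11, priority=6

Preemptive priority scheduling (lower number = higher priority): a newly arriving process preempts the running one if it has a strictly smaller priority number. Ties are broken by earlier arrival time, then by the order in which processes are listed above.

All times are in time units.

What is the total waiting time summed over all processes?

48

Schedule: | T4 0-2 | T1 2-3 | T3 3-7 | T5 7-17 | T2 17-19 | T6 19-30 |
Completion: T1=3  T2=19  T3=7  T4=2  T5=17  T6=30
Turnaround (C−A): T1=3  T2=19  T3=7  T4=2  T5=17  T6=30
Waiting = turnaround − burst: T1=2, T2=17, T3=3, T4=0, T5=7, T6=19
Total waiting = 2 + 17 + 3 + 0 + 7 + 19 = 48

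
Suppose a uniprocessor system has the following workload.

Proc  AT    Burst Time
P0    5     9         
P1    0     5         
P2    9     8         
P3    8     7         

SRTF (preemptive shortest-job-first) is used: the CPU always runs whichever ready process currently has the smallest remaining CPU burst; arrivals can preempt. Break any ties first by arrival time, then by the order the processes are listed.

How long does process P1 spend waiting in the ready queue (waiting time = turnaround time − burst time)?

Timeline: | P1 0-5 | P0 5-14 | P3 14-21 | P2 21-29 |
Completion: P0=14  P1=5  P2=29  P3=21
Waiting(P1) = turnaround − burst = 5 − 5 = 0

0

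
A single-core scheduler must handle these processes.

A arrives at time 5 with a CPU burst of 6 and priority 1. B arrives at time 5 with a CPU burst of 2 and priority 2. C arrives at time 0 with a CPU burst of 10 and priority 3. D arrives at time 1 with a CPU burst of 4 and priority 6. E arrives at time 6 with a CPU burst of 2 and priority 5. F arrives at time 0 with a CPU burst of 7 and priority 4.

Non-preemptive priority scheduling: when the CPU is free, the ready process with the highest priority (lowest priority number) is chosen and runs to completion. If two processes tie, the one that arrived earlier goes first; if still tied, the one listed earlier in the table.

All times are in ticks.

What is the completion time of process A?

Gantt: | C 0-10 | A 10-16 | B 16-18 | F 18-25 | E 25-27 | D 27-31 |
Completion: A=16  B=18  C=10  D=31  E=27  F=25
Turnaround (C−A): A=11  B=13  C=10  D=30  E=21  F=25

16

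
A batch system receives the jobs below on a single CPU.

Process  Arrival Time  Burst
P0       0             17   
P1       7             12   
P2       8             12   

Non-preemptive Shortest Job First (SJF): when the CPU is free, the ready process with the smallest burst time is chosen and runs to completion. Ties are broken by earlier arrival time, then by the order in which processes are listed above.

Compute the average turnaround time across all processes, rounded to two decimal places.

Schedule: | P0 0-17 | P1 17-29 | P2 29-41 |
Completion: P0=17  P1=29  P2=41
Turnaround (C−A): P0=17  P1=22  P2=33
Turnaround times: P0=17, P1=22, P2=33
Average turnaround = (17+22+33) / 3 = 72/3 = 24.00

24.00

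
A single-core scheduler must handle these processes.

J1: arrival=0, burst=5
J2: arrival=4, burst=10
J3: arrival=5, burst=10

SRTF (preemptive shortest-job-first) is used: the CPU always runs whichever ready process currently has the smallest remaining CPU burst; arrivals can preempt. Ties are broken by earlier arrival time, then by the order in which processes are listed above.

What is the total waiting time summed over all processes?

Timeline: | J1 0-5 | J2 5-15 | J3 15-25 |
Completion: J1=5  J2=15  J3=25
Turnaround (C−A): J1=5  J2=11  J3=20
Waiting = turnaround − burst: J1=0, J2=1, J3=10
Total waiting = 0 + 1 + 10 = 11

11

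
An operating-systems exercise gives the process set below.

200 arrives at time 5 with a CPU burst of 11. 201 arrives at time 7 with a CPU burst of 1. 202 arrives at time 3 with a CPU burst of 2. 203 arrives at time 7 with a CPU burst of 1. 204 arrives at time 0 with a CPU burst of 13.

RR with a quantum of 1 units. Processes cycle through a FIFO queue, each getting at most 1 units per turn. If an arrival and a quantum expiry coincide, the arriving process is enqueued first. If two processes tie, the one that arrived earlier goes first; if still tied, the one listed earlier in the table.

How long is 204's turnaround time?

Gantt: | 204 0-3 | 202 3-4 | 204 4-5 | 202 5-6 | 200 6-7 | 204 7-8 | 201 8-9 | 203 9-10 | 200 10-11 | 204 11-12 | 200 12-13 | 204 13-14 | 200 14-15 | 204 15-16 | 200 16-17 | 204 17-18 | 200 18-19 | 204 19-20 | 200 20-21 | 204 21-22 | 200 22-23 | 204 23-24 | 200 24-25 | 204 25-26 | 200 26-28 |
Completion: 200=28  201=9  202=6  203=10  204=26
Turnaround(204) = completion − arrival = 26 − 0 = 26

26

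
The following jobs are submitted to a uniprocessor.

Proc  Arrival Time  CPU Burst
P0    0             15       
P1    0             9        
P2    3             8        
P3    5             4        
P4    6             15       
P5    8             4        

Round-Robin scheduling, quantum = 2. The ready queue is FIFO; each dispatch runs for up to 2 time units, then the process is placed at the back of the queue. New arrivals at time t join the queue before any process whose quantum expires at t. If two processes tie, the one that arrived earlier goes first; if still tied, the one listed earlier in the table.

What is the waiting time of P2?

29

Schedule: | P0 0-2 | P1 2-4 | P0 4-6 | P2 6-8 | P1 8-10 | P3 10-12 | P4 12-14 | P0 14-16 | P5 16-18 | P2 18-20 | P1 20-22 | P3 22-24 | P4 24-26 | P0 26-28 | P5 28-30 | P2 30-32 | P1 32-34 | P4 34-36 | P0 36-38 | P2 38-40 | P1 40-41 | P4 41-43 | P0 43-45 | P4 45-47 | P0 47-49 | P4 49-51 | P0 51-52 | P4 52-55 |
Completion: P0=52  P1=41  P2=40  P3=24  P4=55  P5=30
Turnaround (C−A): P0=52  P1=41  P2=37  P3=19  P4=49  P5=22
Waiting(P2) = turnaround − burst = 37 − 8 = 29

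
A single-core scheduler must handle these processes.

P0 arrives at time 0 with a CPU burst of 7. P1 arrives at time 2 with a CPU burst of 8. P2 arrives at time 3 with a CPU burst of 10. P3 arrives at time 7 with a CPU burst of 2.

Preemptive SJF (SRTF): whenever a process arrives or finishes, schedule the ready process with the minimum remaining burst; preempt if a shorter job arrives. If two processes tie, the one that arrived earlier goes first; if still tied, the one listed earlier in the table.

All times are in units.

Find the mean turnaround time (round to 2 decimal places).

12.00

Schedule: | P0 0-7 | P3 7-9 | P1 9-17 | P2 17-27 |
Completion: P0=7  P1=17  P2=27  P3=9
Turnaround (C−A): P0=7  P1=15  P2=24  P3=2
Turnaround times: P0=7, P1=15, P2=24, P3=2
Average turnaround = (7+15+24+2) / 4 = 48/4 = 12.00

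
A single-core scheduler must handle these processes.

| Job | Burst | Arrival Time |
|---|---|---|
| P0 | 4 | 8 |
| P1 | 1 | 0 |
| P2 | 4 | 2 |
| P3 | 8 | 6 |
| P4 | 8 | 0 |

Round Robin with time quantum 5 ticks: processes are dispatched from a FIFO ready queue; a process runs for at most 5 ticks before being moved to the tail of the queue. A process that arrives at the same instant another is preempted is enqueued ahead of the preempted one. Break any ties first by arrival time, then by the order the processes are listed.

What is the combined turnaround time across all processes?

60

Timeline: | P1 0-1 | P4 1-6 | P2 6-10 | P3 10-15 | P4 15-18 | P0 18-22 | P3 22-25 |
Completion: P0=22  P1=1  P2=10  P3=25  P4=18
Turnaround (C−A): P0=14  P1=1  P2=8  P3=19  P4=18
Turnaround = completion − arrival: P0=14, P1=1, P2=8, P3=19, P4=18
Total turnaround = 14 + 1 + 8 + 19 + 18 = 60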